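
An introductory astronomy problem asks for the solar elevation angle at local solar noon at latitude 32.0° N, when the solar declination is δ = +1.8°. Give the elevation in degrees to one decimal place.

59.8°

At local noon the hour angle is zero, so the zenith angle equals |φ − δ| = |+32.0° − (+1.800°)| = 30.200°.
Elevation = 90° − 30.200° = 59.8°.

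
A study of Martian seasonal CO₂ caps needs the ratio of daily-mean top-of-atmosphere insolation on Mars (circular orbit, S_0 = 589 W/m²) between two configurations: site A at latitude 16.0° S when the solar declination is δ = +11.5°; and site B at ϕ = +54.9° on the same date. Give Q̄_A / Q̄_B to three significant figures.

Q̄_A / Q̄_B ≈ 1.02

— Configuration A (ϕ=-16.0°):
cos h₀ = −tan(-16.0°) tan(+11.500°) = 0.0583, h₀ = 1.5124 rad.
Bracket: h₀ sin ϕ sin δ + cos ϕ cos δ sin h₀ = 1.5124×-0.27564×0.19937 + 0.96126×0.97992×0.99830 = -0.083113 + 0.940357 = 0.857244.
Q̄ = (S_0/π) × [bracket] = (589/π) × 0.857244 = 160.72 W/m².
— Configuration B (ϕ=+54.9°):
cos h₀ = −tan(+54.9°) tan(+11.500°) = -0.2895, h₀ = 1.8645 rad.
Bracket: h₀ sin ϕ sin δ + cos ϕ cos δ sin h₀ = 1.8645×0.81815×0.19937 + 0.57501×0.97992×0.95718 = 0.304127 + 0.539336 = 0.843463.
Q̄ = (S_0/π) × [bracket] = (589/π) × 0.843463 = 158.14 W/m².
Ratio Q̄_A / Q̄_B = 160.72 / 158.14 = 1.016.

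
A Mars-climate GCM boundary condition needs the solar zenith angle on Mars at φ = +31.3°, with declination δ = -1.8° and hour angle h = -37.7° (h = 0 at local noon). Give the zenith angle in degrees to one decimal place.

θ_z = 48.7°

cos θ_z = sin φ sin δ + cos φ cos δ cos h = -0.016318 + 0.675734 = 0.659416.
θ_z = arccos(0.659416) = 48.7°.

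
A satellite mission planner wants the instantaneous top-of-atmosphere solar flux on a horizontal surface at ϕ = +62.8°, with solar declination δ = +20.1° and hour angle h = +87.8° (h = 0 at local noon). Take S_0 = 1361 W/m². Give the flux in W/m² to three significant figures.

cos θ_z = sin ϕ sin δ + cos ϕ cos δ cos h = 0.305657 + 0.016478 = 0.322135.
Flux = S_0 · cos θ_z = 1361 × 0.322135 = 438.4 W/m².

438 W/m²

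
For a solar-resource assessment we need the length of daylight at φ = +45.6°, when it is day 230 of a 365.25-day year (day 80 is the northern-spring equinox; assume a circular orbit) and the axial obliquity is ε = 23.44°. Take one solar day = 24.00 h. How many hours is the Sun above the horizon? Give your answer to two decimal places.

13.70 h

Solar longitude: λ_s = 360° × (230 − 80)/365.25 = 147.844°.
sin δ = sin 23.44° × sin 147.844° = 0.21171, so δ = +12.223°.
cos H₀ = −tan φ · tan δ = −tan(+45.6°) × tan(+12.223°) = -0.2212, so H₀ = 1.7939 rad = 102.78°.
Daylight = 2H₀/(2π) × 24.00 h = (1.7939/π) × 24.00 = 13.70 h.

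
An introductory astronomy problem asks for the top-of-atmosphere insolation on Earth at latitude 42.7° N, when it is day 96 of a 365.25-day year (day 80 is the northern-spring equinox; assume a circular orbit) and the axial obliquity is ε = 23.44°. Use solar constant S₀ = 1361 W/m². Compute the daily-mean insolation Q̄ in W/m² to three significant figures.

Solar longitude: λ_s = 360° × (96 − 80)/365.25 = 15.770°.
sin δ = sin 23.44° × sin 15.770° = 0.10811, so δ = +6.206°.
cos H₀ = −tan(+42.7°) tan(+6.206°) = -0.1003, H₀ = 1.6713 rad.
Bracket: H₀ sin φ sin δ + cos φ cos δ sin H₀ = 1.6713×0.67816×0.10811 + 0.73491×0.99414×0.99495 = 0.122533 + 0.726914 = 0.849447.
Q̄ = (S₀/π) × [bracket] = (1361/π) × 0.849447 = 368.0 W/m².

Q̄ ≈ 368 W/m²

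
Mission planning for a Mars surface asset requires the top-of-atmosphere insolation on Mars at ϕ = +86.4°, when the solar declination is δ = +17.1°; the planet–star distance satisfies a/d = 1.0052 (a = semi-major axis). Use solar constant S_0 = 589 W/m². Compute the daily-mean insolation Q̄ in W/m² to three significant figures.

Q̄ ≈ 175 W/m²

cos h₀ = −tan(+86.4°) tan(+17.100°) = -4.8898 ≤ −1 ⇒ polar day, h₀ = π.
Bracket: h₀ sin ϕ sin δ + cos ϕ cos δ sin h₀ = 3.1416×0.99803×0.29404 + 0.06279×0.95579×0.00000 = 0.921936 + 0.000000 = 0.921936.
Inverse-square distance factor (a/d)² = 1.0052² = 1.010427.
Q̄ = (S_0/π) × 1.010427 × [bracket] = (589/π) × 1.010427 × 0.921936 = 174.7 W/m².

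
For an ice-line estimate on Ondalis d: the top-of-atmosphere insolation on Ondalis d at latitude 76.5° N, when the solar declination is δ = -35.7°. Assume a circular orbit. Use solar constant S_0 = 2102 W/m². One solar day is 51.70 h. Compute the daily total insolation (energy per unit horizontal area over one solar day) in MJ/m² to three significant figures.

0.00 MJ/m²

cos h₀ = −tan(+76.5°) tan(-35.700°) = 2.9931 ≥ 1 ⇒ polar night, h₀ = 0 and Q̄ = 0.
Daily total = Q̄ × 51.70 h × 3600 s/h = 0.00 MJ/m².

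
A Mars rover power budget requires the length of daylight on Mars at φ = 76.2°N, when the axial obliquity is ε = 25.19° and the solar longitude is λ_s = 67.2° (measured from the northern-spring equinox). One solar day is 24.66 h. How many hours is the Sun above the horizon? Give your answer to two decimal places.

Solar declination: sin δ = sin ε · sin λ_s = sin 25.19° × sin 67.2° = 0.39236, so δ = +23.102°.
Sunrise equation: cos H₀ = −tan φ · tan δ = -1.7367 ≤ −1, so the Sun never sets (polar day) and H₀ = π.
Daylight = 2H₀/(2π) × 24.66 h = (3.1416/π) × 24.66 = 24.66 h.

24.66 h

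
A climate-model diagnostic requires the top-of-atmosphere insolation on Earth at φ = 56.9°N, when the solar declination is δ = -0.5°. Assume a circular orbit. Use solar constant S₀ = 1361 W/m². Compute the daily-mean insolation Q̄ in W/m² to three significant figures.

Q̄ ≈ 232 W/m²

cos H₀ = −tan(+56.9°) tan(-0.500°) = 0.0134, H₀ = 1.5574 rad.
Bracket: H₀ sin φ sin δ + cos φ cos δ sin H₀ = 1.5574×0.83772×-0.00873 + 0.54610×0.99996×0.99991 = -0.011390 + 0.546029 = 0.534639.
Q̄ = (S₀/π) × [bracket] = (1361/π) × 0.534639 = 231.6 W/m².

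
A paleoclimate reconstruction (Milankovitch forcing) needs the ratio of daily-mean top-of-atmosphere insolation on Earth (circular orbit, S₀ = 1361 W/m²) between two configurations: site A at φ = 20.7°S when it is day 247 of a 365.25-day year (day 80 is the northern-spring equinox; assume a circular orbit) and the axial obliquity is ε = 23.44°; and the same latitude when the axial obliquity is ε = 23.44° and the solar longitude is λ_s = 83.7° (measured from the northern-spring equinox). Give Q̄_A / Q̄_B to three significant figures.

— Configuration A (φ=-20.7°):
Solar longitude: λ_s = 360° × (247 − 80)/365.25 = 164.600°.
sin δ = sin 23.44° × sin 164.600° = 0.10564, so δ = +6.064°.
cos H₀ = −tan(-20.7°) tan(+6.064°) = 0.0401, H₀ = 1.5306 rad.
Bracket: H₀ sin φ sin δ + cos φ cos δ sin H₀ = 1.5306×-0.35347×0.10564 + 0.93544×0.99440×0.99919 = -0.057153 + 0.929448 = 0.872295.
Q̄ = (S₀/π) × [bracket] = (1361/π) × 0.872295 = 377.90 W/m².
— Configuration B (φ=-20.7°):
Solar declination: sin δ = sin ε · sin λ_s = sin 23.44° × sin 83.7° = 0.39539, so δ = +23.290°.
cos H₀ = −tan(-20.7°) tan(+23.290°) = 0.1627, H₀ = 1.4074 rad.
Bracket: H₀ sin φ sin δ + cos φ cos δ sin H₀ = 1.4074×-0.35347×0.39539 + 0.93544×0.91851×0.98668 = -0.196696 + 0.847766 = 0.651070.
Q̄ = (S₀/π) × [bracket] = (1361/π) × 0.651070 = 282.06 W/m².
Ratio Q̄_A / Q̄_B = 377.90 / 282.06 = 1.340.

Q̄_A / Q̄_B ≈ 1.34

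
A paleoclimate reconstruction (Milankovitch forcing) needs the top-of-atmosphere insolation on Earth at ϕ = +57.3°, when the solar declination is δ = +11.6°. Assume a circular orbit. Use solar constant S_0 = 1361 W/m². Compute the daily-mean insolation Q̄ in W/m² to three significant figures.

cos h₀ = −tan(+57.3°) tan(+11.600°) = -0.3197, h₀ = 1.8963 rad.
Bracket: h₀ sin ϕ sin δ + cos ϕ cos δ sin h₀ = 1.8963×0.84151×0.20108 + 0.54024×0.97958×0.94750 = 0.320874 + 0.501425 = 0.822299.
Q̄ = (S_0/π) × [bracket] = (1361/π) × 0.822299 = 356.2 W/m².

Q̄ ≈ 356 W/m²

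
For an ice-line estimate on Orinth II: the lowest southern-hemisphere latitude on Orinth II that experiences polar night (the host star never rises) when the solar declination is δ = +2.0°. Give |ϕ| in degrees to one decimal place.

Polar night requires cos h₀ = −tan ϕ tan δ ≥ 1, i.e. tan ϕ tan δ ≤ −1.
The boundary is |tan ϕ| · |tan δ| = 1, so |ϕ| = 90° − |δ| = 90° − 2.0° = 88.0° in the southern hemisphere.

|ϕ| = 88.0°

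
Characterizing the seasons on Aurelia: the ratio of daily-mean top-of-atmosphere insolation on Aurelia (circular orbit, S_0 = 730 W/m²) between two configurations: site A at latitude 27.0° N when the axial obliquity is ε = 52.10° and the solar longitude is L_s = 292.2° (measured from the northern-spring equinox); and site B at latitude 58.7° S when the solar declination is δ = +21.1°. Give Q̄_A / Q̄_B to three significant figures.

— Configuration A (ϕ=+27.0°):
Solar declination: sin δ = sin ε · sin L_s = sin 52.10° × sin 292.2° = -0.73059, so δ = -46.936°.
cos h₀ = −tan(+27.0°) tan(-46.936°) = 0.5452, h₀ = 0.9942 rad.
Bracket: h₀ sin ϕ sin δ + cos ϕ cos δ sin h₀ = 0.9942×0.45399×-0.73059 + 0.89101×0.68282×0.83832 = -0.329757 + 0.510033 = 0.180276.
Q̄ = (S_0/π) × [bracket] = (730/π) × 0.180276 = 41.890 W/m².
— Configuration B (ϕ=-58.7°):
cos h₀ = −tan(-58.7°) tan(+21.100°) = 0.6346, h₀ = 0.8833 rad.
Bracket: h₀ sin ϕ sin δ + cos ϕ cos δ sin h₀ = 0.8833×-0.85446×0.36000 + 0.51952×0.93295×0.77281 = -0.271708 + 0.374570 = 0.102862.
Q̄ = (S_0/π) × [bracket] = (730/π) × 0.102862 = 23.902 W/m².
Ratio Q̄_A / Q̄_B = 41.890 / 23.902 = 1.753.

Q̄_A / Q̄_B ≈ 1.75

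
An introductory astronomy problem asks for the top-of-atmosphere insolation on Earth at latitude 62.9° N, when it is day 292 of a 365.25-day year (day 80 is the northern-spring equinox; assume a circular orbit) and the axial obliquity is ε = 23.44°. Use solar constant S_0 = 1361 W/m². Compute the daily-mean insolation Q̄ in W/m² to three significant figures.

Q̄ ≈ 91.4 W/m²

Solar longitude: L_s = 360° × (292 − 80)/365.25 = 208.953°.
sin δ = sin 23.44° × sin 208.953° = -0.19256, so δ = -11.103°.
cos h₀ = −tan(+62.9°) tan(-11.103°) = 0.3835, h₀ = 1.1772 rad.
Bracket: h₀ sin ϕ sin δ + cos ϕ cos δ sin h₀ = 1.1772×0.89021×-0.19256 + 0.45554×0.98128×0.92355 = -0.201794 + 0.412838 = 0.211044.
Q̄ = (S_0/π) × [bracket] = (1361/π) × 0.211044 = 91.43 W/m².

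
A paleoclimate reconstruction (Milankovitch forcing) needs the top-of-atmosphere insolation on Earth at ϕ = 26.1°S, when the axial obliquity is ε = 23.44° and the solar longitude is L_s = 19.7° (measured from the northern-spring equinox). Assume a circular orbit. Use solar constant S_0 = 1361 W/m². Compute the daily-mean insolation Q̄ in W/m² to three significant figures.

Q̄ ≈ 346 W/m²

Solar declination: sin δ = sin ε · sin L_s = sin 23.44° × sin 19.7° = 0.13409, so δ = +7.706°.
cos h₀ = −tan(-26.1°) tan(+7.706°) = 0.0663, h₀ = 1.5045 rad.
Bracket: h₀ sin ϕ sin δ + cos ϕ cos δ sin h₀ = 1.5045×-0.43994×0.13409 + 0.89803×0.99097×0.99780 = -0.088753 + 0.887963 = 0.799210.
Q̄ = (S_0/π) × [bracket] = (1361/π) × 0.799210 = 346.2 W/m².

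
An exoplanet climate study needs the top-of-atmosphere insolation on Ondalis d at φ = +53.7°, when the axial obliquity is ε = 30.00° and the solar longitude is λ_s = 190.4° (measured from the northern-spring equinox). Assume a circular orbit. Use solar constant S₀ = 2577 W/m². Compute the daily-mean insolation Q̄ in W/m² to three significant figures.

Solar declination: sin δ = sin ε · sin λ_s = sin 30.00° × sin 190.4° = -0.09026, so δ = -5.179°.
cos H₀ = −tan(+53.7°) tan(-5.179°) = 0.1234, H₀ = 1.4471 rad.
Bracket: H₀ sin φ sin δ + cos φ cos δ sin H₀ = 1.4471×0.80593×-0.09026 + 0.59201×0.99592×0.99236 = -0.105267 + 0.585090 = 0.479823.
Q̄ = (S₀/π) × [bracket] = (2577/π) × 0.479823 = 393.6 W/m².

Q̄ ≈ 394 W/m²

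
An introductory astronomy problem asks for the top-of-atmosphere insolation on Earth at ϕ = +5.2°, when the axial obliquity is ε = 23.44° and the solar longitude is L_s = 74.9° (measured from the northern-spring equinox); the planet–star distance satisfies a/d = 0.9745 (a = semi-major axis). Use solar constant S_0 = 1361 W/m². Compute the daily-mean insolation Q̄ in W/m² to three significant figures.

Q̄ ≈ 401 W/m²

Solar declination: sin δ = sin ε · sin L_s = sin 23.44° × sin 74.9° = 0.38405, so δ = +22.585°.
cos h₀ = −tan(+5.2°) tan(+22.585°) = -0.0379, h₀ = 1.6087 rad.
Bracket: h₀ sin ϕ sin δ + cos ϕ cos δ sin h₀ = 1.6087×0.09063×0.38405 + 0.99588×0.92331×0.99928 = 0.055993 + 0.918844 = 0.974837.
Inverse-square distance factor (a/d)² = 0.9745² = 0.949650.
Q̄ = (S_0/π) × 0.949650 × [bracket] = (1361/π) × 0.949650 × 0.974837 = 401.1 W/m².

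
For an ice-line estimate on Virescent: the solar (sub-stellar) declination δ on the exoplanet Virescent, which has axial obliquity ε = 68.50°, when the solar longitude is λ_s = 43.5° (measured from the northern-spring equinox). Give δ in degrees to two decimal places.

sin δ = sin ε · sin λ_s = sin 68.50° × sin 43.5° = 0.640457.
δ = arcsin(0.640457) = +39.83°.

δ = +39.83°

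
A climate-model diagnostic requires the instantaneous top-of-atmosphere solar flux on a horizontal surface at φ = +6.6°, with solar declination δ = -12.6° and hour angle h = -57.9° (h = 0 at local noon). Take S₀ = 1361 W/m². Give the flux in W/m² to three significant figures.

667 W/m²

cos θ_z = sin φ sin δ + cos φ cos δ cos h = -0.025073 + 0.515164 = 0.490091.
Flux = S₀ · cos θ_z = 1361 × 0.490091 = 667.0 W/m².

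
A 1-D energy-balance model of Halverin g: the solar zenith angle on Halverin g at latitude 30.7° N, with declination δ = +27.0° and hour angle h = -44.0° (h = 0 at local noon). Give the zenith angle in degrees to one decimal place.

θ_z = 38.5°

cos θ_z = sin ϕ sin δ + cos ϕ cos δ cos h = 0.231782 + 0.551111 = 0.782893.
θ_z = arccos(0.782893) = 38.5°.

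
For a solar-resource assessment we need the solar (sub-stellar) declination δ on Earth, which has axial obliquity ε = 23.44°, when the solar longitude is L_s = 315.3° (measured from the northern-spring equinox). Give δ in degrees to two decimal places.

δ = -16.25°

sin δ = sin ε · sin L_s = sin 23.44° × sin 315.3° = -0.279802.
δ = arcsin(-0.279802) = -16.25°.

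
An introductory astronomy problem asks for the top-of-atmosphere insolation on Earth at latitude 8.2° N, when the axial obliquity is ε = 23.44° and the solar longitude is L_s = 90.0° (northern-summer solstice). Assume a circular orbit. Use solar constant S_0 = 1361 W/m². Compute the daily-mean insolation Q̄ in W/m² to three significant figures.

Solar declination: sin δ = sin ε · sin L_s = sin 23.44° × sin 90.0° = 0.39779, so δ = +23.440°.
cos h₀ = −tan(+8.2°) tan(+23.440°) = -0.0625, h₀ = 1.6333 rad.
Bracket: h₀ sin ϕ sin δ + cos ϕ cos δ sin h₀ = 1.6333×0.14263×0.39779 + 0.98978×0.91748×0.99805 = 0.092668 + 0.906333 = 0.999001.
Q̄ = (S_0/π) × [bracket] = (1361/π) × 0.999001 = 432.8 W/m².

Q̄ ≈ 433 W/m²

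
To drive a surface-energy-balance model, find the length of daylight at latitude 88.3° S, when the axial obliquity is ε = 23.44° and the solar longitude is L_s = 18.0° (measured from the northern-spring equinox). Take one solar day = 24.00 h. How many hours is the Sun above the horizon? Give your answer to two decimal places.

Solar declination: sin δ = sin ε · sin L_s = sin 23.44° × sin 18.0° = 0.12292, so δ = +7.061°.
cos h₀ = −tan ϕ · tan δ = 4.1734 ≥ 1, so the Sun never rises (polar night) and h₀ = 0.
Daylight = 2h₀/(2π) × 24.00 h = (0.0000/π) × 24.00 = 0.00 h.

0.00 h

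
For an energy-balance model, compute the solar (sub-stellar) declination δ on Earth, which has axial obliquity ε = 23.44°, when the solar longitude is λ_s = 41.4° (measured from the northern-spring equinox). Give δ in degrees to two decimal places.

δ = +15.25°

sin δ = sin ε · sin λ_s = sin 23.44° × sin 41.4° = 0.263062.
δ = arcsin(0.263062) = +15.25°.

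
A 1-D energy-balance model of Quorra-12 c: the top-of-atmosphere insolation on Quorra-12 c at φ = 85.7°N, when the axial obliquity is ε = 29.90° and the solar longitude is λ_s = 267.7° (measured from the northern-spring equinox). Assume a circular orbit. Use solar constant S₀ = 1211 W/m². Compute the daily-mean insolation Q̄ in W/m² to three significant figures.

Solar declination: sin δ = sin ε · sin λ_s = sin 29.90° × sin 267.7° = -0.49809, so δ = -29.873°.
cos H₀ = −tan(+85.7°) tan(-29.873°) = 7.6394 ≥ 1 ⇒ polar night, H₀ = 0 and Q̄ = 0.

Q̄ ≈ 0.00 W/m²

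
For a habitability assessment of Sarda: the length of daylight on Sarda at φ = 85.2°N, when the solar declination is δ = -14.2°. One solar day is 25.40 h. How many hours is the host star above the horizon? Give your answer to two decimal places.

cos H₀ = −tan φ · tan δ = 3.0134 ≥ 1, so the host star never rises (polar night) and H₀ = 0.
Daylight = 2H₀/(2π) × 25.40 h = (0.0000/π) × 25.40 = 0.00 h.

0.00 h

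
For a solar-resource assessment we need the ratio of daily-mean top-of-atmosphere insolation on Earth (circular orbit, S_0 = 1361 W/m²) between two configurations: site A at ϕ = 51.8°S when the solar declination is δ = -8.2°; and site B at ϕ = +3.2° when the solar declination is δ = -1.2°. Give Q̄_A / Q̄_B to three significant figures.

— Configuration A (ϕ=-51.8°):
cos h₀ = −tan(-51.8°) tan(-8.200°) = -0.1831, h₀ = 1.7550 rad.
Bracket: h₀ sin ϕ sin δ + cos ϕ cos δ sin h₀ = 1.7550×-0.78586×-0.14263 + 0.61841×0.98978×0.98309 = 0.196713 + 0.601739 = 0.798452.
Q̄ = (S_0/π) × [bracket] = (1361/π) × 0.798452 = 345.91 W/m².
— Configuration B (ϕ=+3.2°):
cos h₀ = −tan(+3.2°) tan(-1.200°) = 0.0012, h₀ = 1.5696 rad.
Bracket: h₀ sin ϕ sin δ + cos ϕ cos δ sin h₀ = 1.5696×0.05582×-0.02094 + 0.99844×0.99978×1.00000 = -0.001835 + 0.998220 = 0.996385.
Q̄ = (S_0/π) × [bracket] = (1361/π) × 0.996385 = 431.65 W/m².
Ratio Q̄_A / Q̄_B = 345.91 / 431.65 = 0.8014.

Q̄_A / Q̄_B ≈ 0.801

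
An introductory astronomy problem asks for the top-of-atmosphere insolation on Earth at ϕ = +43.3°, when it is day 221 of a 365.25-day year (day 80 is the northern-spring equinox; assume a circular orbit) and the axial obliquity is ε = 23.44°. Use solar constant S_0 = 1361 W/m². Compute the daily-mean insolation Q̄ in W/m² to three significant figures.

Q̄ ≈ 436 W/m²

Solar longitude: L_s = 360° × (221 − 80)/365.25 = 138.973°.
sin δ = sin 23.44° × sin 138.973° = 0.26111, so δ = +15.136°.
cos h₀ = −tan(+43.3°) tan(+15.136°) = -0.2549, h₀ = 1.8285 rad.
Bracket: h₀ sin ϕ sin δ + cos ϕ cos δ sin h₀ = 1.8285×0.68582×0.26111 + 0.72777×0.96531×0.96697 = 0.327438 + 0.679319 = 1.006757.
Q̄ = (S_0/π) × [bracket] = (1361/π) × 1.006757 = 436.1 W/m².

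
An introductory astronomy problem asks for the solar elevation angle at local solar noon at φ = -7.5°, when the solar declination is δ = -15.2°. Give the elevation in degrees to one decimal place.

82.3°

At local noon the hour angle is zero, so the zenith angle equals |φ − δ| = |-7.5° − (-15.200°)| = 7.700°.
Elevation = 90° − 7.700° = 82.3°.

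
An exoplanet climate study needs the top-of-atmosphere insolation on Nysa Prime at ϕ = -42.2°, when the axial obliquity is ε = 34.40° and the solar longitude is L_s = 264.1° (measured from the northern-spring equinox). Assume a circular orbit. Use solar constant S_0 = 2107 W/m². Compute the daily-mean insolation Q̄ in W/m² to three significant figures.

Solar declination: sin δ = sin ε · sin L_s = sin 34.40° × sin 264.1° = -0.56197, so δ = -34.192°.
cos h₀ = −tan(-42.2°) tan(-34.192°) = -0.6160, h₀ = 2.2345 rad.
Bracket: h₀ sin ϕ sin δ + cos ϕ cos δ sin h₀ = 2.2345×-0.67172×-0.56197 + 0.74080×0.82715×0.78771 = 0.843494 + 0.482671 = 1.326165.
Q̄ = (S_0/π) × [bracket] = (2107/π) × 1.326165 = 889.4 W/m².

Q̄ ≈ 889 W/m²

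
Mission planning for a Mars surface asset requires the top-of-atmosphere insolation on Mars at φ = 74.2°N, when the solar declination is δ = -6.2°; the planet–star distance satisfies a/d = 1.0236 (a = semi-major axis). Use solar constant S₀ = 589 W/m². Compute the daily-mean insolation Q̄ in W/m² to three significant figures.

cos H₀ = −tan(+74.2°) tan(-6.200°) = 0.3839, H₀ = 1.1768 rad.
Bracket: H₀ sin φ sin δ + cos φ cos δ sin H₀ = 1.1768×0.96222×-0.10800 + 0.27228×0.99415×0.92337 = -0.122293 + 0.249944 = 0.127651.
Inverse-square distance factor (a/d)² = 1.0236² = 1.047757.
Q̄ = (S₀/π) × 1.047757 × [bracket] = (589/π) × 1.047757 × 0.127651 = 25.08 W/m².

Q̄ ≈ 25.1 W/m²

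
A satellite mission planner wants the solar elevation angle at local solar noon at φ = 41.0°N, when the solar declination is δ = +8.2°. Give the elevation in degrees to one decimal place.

57.2°

At local noon the hour angle is zero, so the zenith angle equals |φ − δ| = |+41.0° − (+8.200°)| = 32.800°.
Elevation = 90° − 32.800° = 57.2°.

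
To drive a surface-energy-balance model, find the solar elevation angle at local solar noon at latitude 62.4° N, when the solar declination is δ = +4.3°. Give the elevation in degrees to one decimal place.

31.9°

At local noon the hour angle is zero, so the zenith angle equals |φ − δ| = |+62.4° − (+4.300°)| = 58.100°.
Elevation = 90° − 58.100° = 31.9°.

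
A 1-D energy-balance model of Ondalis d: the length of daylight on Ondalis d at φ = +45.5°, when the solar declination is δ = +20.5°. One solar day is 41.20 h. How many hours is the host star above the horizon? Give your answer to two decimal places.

cos H₀ = −tan φ · tan δ = −tan(+45.5°) × tan(+20.500°) = -0.3805, so H₀ = 1.9611 rad = 112.36°.
Daylight = 2H₀/(2π) × 41.20 h = (1.9611/π) × 41.20 = 25.72 h.

25.72 h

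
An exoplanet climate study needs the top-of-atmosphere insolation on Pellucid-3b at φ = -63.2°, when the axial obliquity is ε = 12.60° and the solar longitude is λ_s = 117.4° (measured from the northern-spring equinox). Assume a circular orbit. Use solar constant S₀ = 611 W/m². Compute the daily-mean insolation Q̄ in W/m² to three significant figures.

Q̄ ≈ 39.9 W/m²

Solar declination: sin δ = sin ε · sin λ_s = sin 12.60° × sin 117.4° = 0.19367, so δ = +11.167°.
cos H₀ = −tan(-63.2°) tan(+11.167°) = 0.3908, H₀ = 1.1693 rad.
Bracket: H₀ sin φ sin δ + cos φ cos δ sin H₀ = 1.1693×-0.89259×0.19367 + 0.45088×0.98107×0.92047 = -0.202134 + 0.407165 = 0.205031.
Q̄ = (S₀/π) × [bracket] = (611/π) × 0.205031 = 39.88 W/m².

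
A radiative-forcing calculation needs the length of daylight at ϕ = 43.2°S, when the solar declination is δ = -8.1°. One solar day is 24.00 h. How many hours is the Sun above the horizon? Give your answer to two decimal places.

cos h₀ = −tan ϕ · tan δ = −tan(-43.2°) × tan(-8.100°) = -0.1336, so h₀ = 1.7048 rad = 97.68°.
Daylight = 2h₀/(2π) × 24.00 h = (1.7048/π) × 24.00 = 13.02 h.

13.02 h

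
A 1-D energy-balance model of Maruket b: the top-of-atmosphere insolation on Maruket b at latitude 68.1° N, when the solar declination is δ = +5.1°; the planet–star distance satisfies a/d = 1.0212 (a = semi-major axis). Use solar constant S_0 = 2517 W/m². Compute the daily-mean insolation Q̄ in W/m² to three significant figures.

Q̄ ≈ 426 W/m²

cos h₀ = −tan(+68.1°) tan(+5.100°) = -0.2220, h₀ = 1.7947 rad.
Bracket: h₀ sin ϕ sin δ + cos ϕ cos δ sin h₀ = 1.7947×0.92784×0.08889 + 0.37299×0.99604×0.97504 = 0.148019 + 0.362240 = 0.510259.
Inverse-square distance factor (a/d)² = 1.0212² = 1.042849.
Q̄ = (S_0/π) × 1.042849 × [bracket] = (2517/π) × 1.042849 × 0.510259 = 426.3 W/m².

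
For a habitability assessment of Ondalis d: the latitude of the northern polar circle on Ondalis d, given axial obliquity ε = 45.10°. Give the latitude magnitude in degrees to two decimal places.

The polar circle is the lowest latitude that experiences at least one full rotation of continuous daylight at the northern-summer solstice; it lies at |φ| = 90° − ε = 90° − 45.10° = 44.90°.

44.90°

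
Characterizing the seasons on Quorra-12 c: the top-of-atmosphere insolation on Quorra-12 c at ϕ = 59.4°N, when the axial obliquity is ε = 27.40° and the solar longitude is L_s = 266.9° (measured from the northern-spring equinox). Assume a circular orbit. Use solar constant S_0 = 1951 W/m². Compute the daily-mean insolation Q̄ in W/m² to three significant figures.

Q̄ ≈ 11.8 W/m²

Solar declination: sin δ = sin ε · sin L_s = sin 27.40° × sin 266.9° = -0.45953, so δ = -27.357°.
cos h₀ = −tan(+59.4°) tan(-27.357°) = 0.8749, h₀ = 0.5057 rad.
Bracket: h₀ sin ϕ sin δ + cos ϕ cos δ sin h₀ = 0.5057×0.86074×-0.45953 + 0.50904×0.88816×0.48438 = -0.200022 + 0.218993 = 0.018971.
Q̄ = (S_0/π) × [bracket] = (1951/π) × 0.018971 = 11.78 W/m².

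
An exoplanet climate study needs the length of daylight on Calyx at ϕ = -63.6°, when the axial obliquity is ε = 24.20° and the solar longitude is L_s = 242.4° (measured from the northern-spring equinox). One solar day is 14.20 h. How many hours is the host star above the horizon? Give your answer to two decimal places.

Solar declination: sin δ = sin ε · sin L_s = sin 24.20° × sin 242.4° = -0.36328, so δ = -21.301°.
cos h₀ = −tan ϕ · tan δ = −tan(-63.6°) × tan(-21.301°) = -0.7855, so h₀ = 2.4743 rad = 141.76°.
Daylight = 2h₀/(2π) × 14.20 h = (2.4743/π) × 14.20 = 11.18 h.

11.18 h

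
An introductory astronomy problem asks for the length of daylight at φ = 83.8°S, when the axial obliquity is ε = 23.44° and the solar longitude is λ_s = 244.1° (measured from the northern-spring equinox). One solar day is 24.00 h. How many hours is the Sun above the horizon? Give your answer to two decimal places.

24.00 h

Solar declination: sin δ = sin ε · sin λ_s = sin 23.44° × sin 244.1° = -0.35783, so δ = -20.967°.
Sunrise equation: cos H₀ = −tan φ · tan δ = -3.5275 ≤ −1, so the Sun never sets (polar day) and H₀ = π.
Daylight = 2H₀/(2π) × 24.00 h = (3.1416/π) × 24.00 = 24.00 h.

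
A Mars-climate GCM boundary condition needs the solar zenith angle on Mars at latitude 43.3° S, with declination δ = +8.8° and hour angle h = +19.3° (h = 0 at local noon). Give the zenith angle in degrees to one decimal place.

θ_z = 55.0°

cos θ_z = sin ϕ sin δ + cos ϕ cos δ cos h = -0.104920 + 0.678787 = 0.573867.
θ_z = arccos(0.573867) = 55.0°.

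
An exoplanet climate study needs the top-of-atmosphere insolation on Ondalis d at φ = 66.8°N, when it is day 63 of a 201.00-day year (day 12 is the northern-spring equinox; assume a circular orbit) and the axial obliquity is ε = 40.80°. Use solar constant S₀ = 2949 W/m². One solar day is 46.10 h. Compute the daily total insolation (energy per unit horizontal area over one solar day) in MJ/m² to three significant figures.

294 MJ/m²

Solar longitude: λ_s = 360° × (63 − 12)/201.00 = 91.343°.
sin δ = sin 40.80° × sin 91.343° = 0.65324, so δ = +40.786°.
cos H₀ = −tan(+66.8°) tan(+40.786°) = -2.0130 ≤ −1 ⇒ polar day, H₀ = π.
Bracket: H₀ sin φ sin δ + cos φ cos δ sin H₀ = 3.1416×0.91914×0.65324 + 0.39394×0.75715×0.00000 = 1.886276 + 0.000000 = 1.886276.
Q̄ = (S₀/π) × [bracket] = (2949/π) × 1.886276 = 1770.6 W/m².
Daily total = Q̄ × 46.10 h × 3600 s/h = 1770.6 × 46.10 × 3600 / 10⁶ = 293.8 MJ/m².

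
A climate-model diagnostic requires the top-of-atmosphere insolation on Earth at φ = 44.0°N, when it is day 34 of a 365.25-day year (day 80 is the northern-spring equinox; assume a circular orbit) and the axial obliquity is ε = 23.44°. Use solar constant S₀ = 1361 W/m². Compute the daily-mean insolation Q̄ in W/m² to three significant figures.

Q̄ ≈ 177 W/m²

Solar longitude: λ_s = 360° × (34 − 80)/365.25 = -45.339°, i.e. -45.339° + 360° = 314.661°.
sin δ = sin 23.44° × sin 314.661° = -0.28294, so δ = -16.436°.
cos H₀ = −tan(+44.0°) tan(-16.436°) = 0.2849, H₀ = 1.2819 rad.
Bracket: H₀ sin φ sin δ + cos φ cos δ sin H₀ = 1.2819×0.69466×-0.28294 + 0.71934×0.95914×0.95857 = -0.251954 + 0.661363 = 0.409409.
Q̄ = (S₀/π) × [bracket] = (1361/π) × 0.409409 = 177.4 W/m².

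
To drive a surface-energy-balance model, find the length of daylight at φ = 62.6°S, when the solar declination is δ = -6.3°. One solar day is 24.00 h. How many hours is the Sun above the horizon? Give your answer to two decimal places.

13.64 h

cos H₀ = −tan φ · tan δ = −tan(-62.6°) × tan(-6.300°) = -0.2130, so H₀ = 1.7854 rad = 102.30°.
Daylight = 2H₀/(2π) × 24.00 h = (1.7854/π) × 24.00 = 13.64 h.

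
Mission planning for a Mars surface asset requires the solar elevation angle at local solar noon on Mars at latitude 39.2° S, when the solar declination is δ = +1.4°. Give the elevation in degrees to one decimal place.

At local noon the hour angle is zero, so the zenith angle equals |ϕ − δ| = |-39.2° − (+1.400°)| = 40.600°.
Elevation = 90° − 40.600° = 49.4°.

49.4°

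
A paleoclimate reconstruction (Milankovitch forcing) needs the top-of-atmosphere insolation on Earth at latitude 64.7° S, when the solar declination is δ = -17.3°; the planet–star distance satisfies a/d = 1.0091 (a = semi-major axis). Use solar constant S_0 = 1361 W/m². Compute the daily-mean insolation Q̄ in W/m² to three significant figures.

cos h₀ = −tan(-64.7°) tan(-17.300°) = -0.6589, h₀ = 2.2902 rad.
Bracket: h₀ sin ϕ sin δ + cos ϕ cos δ sin h₀ = 2.2902×-0.90408×-0.29737 + 0.42736×0.95476×0.75222 = 0.615712 + 0.306925 = 0.922637.
Inverse-square distance factor (a/d)² = 1.0091² = 1.018283.
Q̄ = (S_0/π) × 1.018283 × [bracket] = (1361/π) × 1.018283 × 0.922637 = 407.0 W/m².

Q̄ ≈ 407 W/m²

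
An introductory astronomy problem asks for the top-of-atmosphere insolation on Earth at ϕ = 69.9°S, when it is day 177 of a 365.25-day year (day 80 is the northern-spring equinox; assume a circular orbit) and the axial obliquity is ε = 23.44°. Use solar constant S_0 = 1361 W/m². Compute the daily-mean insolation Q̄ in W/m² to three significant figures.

Solar longitude: L_s = 360° × (177 − 80)/365.25 = 95.606°.
sin δ = sin 23.44° × sin 95.606° = 0.39589, so δ = +23.321°.
cos h₀ = −tan(-69.9°) tan(+23.321°) = 1.1781 ≥ 1 ⇒ polar night, h₀ = 0 and Q̄ = 0.

Q̄ ≈ 0.00 W/m²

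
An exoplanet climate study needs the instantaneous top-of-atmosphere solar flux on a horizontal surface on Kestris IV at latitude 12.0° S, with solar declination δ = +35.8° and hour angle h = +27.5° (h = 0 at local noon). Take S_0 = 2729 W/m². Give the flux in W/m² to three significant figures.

cos θ_z = sin ϕ sin δ + cos ϕ cos δ cos h = -0.121620 + 0.703701 = 0.582081.
Flux = S_0 · cos θ_z = 2729 × 0.582081 = 1588 W/m².

1.59e+03 W/m²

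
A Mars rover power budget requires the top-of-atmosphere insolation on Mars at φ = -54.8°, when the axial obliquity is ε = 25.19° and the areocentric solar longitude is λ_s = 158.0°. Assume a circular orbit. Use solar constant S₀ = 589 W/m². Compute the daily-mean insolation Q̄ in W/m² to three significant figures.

sin δ = sin 25.19° × sin 158.0° = 0.15944, so δ = +9.174°.
cos H₀ = −tan(-54.8°) tan(+9.174°) = 0.2290, H₀ = 1.3398 rad.
Bracket: H₀ sin φ sin δ + cos φ cos δ sin H₀ = 1.3398×-0.81714×0.15944 + 0.57643×0.98721×0.97344 = -0.174556 + 0.553943 = 0.379387.
Q̄ = (S₀/π) × [bracket] = (589/π) × 0.379387 = 71.13 W/m².

Q̄ ≈ 71.1 W/m²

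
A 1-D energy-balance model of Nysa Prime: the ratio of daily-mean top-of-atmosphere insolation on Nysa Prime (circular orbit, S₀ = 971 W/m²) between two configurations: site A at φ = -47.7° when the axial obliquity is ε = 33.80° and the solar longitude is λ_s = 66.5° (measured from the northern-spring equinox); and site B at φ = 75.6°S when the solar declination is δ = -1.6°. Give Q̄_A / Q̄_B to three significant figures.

Q̄_A / Q̄_B ≈ 0.390

— Configuration A (φ=-47.7°):
Solar declination: sin δ = sin ε · sin λ_s = sin 33.80° × sin 66.5° = 0.51016, so δ = +30.674°.
cos H₀ = −tan(-47.7°) tan(+30.674°) = 0.6519, H₀ = 0.8608 rad.
Bracket: H₀ sin φ sin δ + cos φ cos δ sin H₀ = 0.8608×-0.73963×0.51016 + 0.67301×0.86008×0.75834 = -0.324805 + 0.438959 = 0.114154.
Q̄ = (S₀/π) × [bracket] = (971/π) × 0.114154 = 35.283 W/m².
— Configuration B (φ=-75.6°):
cos H₀ = −tan(-75.6°) tan(-1.600°) = -0.1088, H₀ = 1.6798 rad.
Bracket: H₀ sin φ sin δ + cos φ cos δ sin H₀ = 1.6798×-0.96858×-0.02792 + 0.24869×0.99961×0.99406 = 0.045426 + 0.247116 = 0.292542.
Q̄ = (S₀/π) × [bracket] = (971/π) × 0.292542 = 90.419 W/m².
Ratio Q̄_A / Q̄_B = 35.283 / 90.419 = 0.3902.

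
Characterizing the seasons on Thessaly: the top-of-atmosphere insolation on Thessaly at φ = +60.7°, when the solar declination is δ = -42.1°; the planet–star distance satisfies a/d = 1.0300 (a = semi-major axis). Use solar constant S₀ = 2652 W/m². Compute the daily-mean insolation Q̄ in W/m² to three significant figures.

Q̄ ≈ 0.00 W/m²

cos H₀ = −tan(+60.7°) tan(-42.100°) = 1.6101 ≥ 1 ⇒ polar night, H₀ = 0 and Q̄ = 0.
Inverse-square distance factor (a/d)² = 1.0300² = 1.060900.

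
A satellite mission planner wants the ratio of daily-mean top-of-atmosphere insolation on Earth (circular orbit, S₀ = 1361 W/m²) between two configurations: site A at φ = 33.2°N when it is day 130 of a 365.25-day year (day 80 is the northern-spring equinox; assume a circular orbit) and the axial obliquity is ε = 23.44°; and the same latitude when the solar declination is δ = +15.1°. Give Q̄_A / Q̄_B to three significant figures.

— Configuration A (φ=+33.2°):
Solar longitude: λ_s = 360° × (130 − 80)/365.25 = 49.281°.
sin δ = sin 23.44° × sin 49.281° = 0.30149, so δ = +17.547°.
cos H₀ = −tan(+33.2°) tan(+17.547°) = -0.2069, H₀ = 1.7792 rad.
Bracket: H₀ sin φ sin δ + cos φ cos δ sin H₀ = 1.7792×0.54756×0.30149 + 0.83676×0.95347×0.97836 = 0.293717 + 0.780561 = 1.074278.
Q̄ = (S₀/π) × [bracket] = (1361/π) × 1.074278 = 465.40 W/m².
— Configuration B (φ=+33.2°):
cos H₀ = −tan(+33.2°) tan(+15.100°) = -0.1766, H₀ = 1.7483 rad.
Bracket: H₀ sin φ sin δ + cos φ cos δ sin H₀ = 1.7483×0.54756×0.26050 + 0.83676×0.96547×0.98429 = 0.249376 + 0.795175 = 1.044551.
Q̄ = (S₀/π) × [bracket] = (1361/π) × 1.044551 = 452.52 W/m².
Ratio Q̄_A / Q̄_B = 465.40 / 452.52 = 1.028.

Q̄_A / Q̄_B ≈ 1.03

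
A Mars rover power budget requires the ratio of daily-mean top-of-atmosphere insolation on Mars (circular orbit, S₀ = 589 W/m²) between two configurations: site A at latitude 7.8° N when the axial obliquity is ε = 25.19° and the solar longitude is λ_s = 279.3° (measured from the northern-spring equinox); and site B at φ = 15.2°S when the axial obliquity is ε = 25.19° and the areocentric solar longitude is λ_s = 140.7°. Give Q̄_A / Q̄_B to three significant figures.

— Configuration A (φ=+7.8°):
Solar declination: sin δ = sin ε · sin λ_s = sin 25.19° × sin 279.3° = -0.42003, so δ = -24.836°.
cos H₀ = −tan(+7.8°) tan(-24.836°) = 0.0634, H₀ = 1.5074 rad.
Bracket: H₀ sin φ sin δ + cos φ cos δ sin H₀ = 1.5074×0.13572×-0.42003 + 0.99075×0.90751×0.99799 = -0.085932 + 0.897308 = 0.811376.
Q̄ = (S₀/π) × [bracket] = (589/π) × 0.811376 = 152.12 W/m².
— Configuration B (φ=-15.2°):
sin δ = sin 25.19° × sin 140.7° = 0.26958, so δ = +15.639°.
cos H₀ = −tan(-15.2°) tan(+15.639°) = 0.0761, H₀ = 1.4947 rad.
Bracket: H₀ sin φ sin δ + cos φ cos δ sin H₀ = 1.4947×-0.26219×0.26958 + 0.96502×0.96298×0.99710 = -0.105647 + 0.926600 = 0.820953.
Q̄ = (S₀/π) × [bracket] = (589/π) × 0.820953 = 153.92 W/m².
Ratio Q̄_A / Q̄_B = 152.12 / 153.92 = 0.9883.

Q̄_A / Q̄_B ≈ 0.988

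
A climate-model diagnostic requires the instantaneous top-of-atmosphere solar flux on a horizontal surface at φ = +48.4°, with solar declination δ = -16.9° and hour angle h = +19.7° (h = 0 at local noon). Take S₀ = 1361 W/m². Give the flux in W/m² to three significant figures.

cos θ_z = sin φ sin δ + cos φ cos δ cos h = -0.217387 + 0.598073 = 0.380686.
Flux = S₀ · cos θ_z = 1361 × 0.380686 = 518.1 W/m².

518 W/m²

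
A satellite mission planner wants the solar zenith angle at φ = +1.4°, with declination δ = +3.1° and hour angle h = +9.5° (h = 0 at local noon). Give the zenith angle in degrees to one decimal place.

θ_z = 9.6°

cos θ_z = sin φ sin δ + cos φ cos δ cos h = 0.001321 + 0.984548 = 0.985869.
θ_z = arccos(0.985869) = 9.6°.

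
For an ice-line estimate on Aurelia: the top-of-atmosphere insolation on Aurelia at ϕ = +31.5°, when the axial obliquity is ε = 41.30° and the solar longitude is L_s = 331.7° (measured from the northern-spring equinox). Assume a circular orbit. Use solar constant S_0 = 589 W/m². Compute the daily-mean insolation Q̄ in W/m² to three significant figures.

Solar declination: sin δ = sin ε · sin L_s = sin 41.30° × sin 331.7° = -0.31290, so δ = -18.234°.
cos h₀ = −tan(+31.5°) tan(-18.234°) = 0.2019, h₀ = 1.3675 rad.
Bracket: h₀ sin ϕ sin δ + cos ϕ cos δ sin h₀ = 1.3675×0.52250×-0.31290 + 0.85264×0.94979×0.97941 = -0.223573 + 0.793155 = 0.569582.
Q̄ = (S_0/π) × [bracket] = (589/π) × 0.569582 = 106.8 W/m².

Q̄ ≈ 107 W/m²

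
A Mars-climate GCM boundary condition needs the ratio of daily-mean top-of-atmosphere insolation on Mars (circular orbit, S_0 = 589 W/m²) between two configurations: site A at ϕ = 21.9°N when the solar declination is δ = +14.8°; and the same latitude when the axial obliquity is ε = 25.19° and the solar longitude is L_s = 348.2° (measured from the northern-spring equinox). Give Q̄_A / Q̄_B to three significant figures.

— Configuration A (ϕ=+21.9°):
cos h₀ = −tan(+21.9°) tan(+14.800°) = -0.1062, h₀ = 1.6772 rad.
Bracket: h₀ sin ϕ sin δ + cos ϕ cos δ sin h₀ = 1.6772×0.37299×0.25545 + 0.92784×0.96682×0.99434 = 0.159804 + 0.891977 = 1.051781.
Q̄ = (S_0/π) × [bracket] = (589/π) × 1.051781 = 197.19 W/m².
— Configuration B (ϕ=+21.9°):
Solar declination: sin δ = sin ε · sin L_s = sin 25.19° × sin 348.2° = -0.08704, so δ = -4.993°.
cos h₀ = −tan(+21.9°) tan(-4.993°) = 0.0351, h₀ = 1.5357 rad.
Bracket: h₀ sin ϕ sin δ + cos ϕ cos δ sin h₀ = 1.5357×0.37299×-0.08704 + 0.92784×0.99621×0.99938 = -0.049857 + 0.923750 = 0.873893.
Q̄ = (S_0/π) × [bracket] = (589/π) × 0.873893 = 163.84 W/m².
Ratio Q̄_A / Q̄_B = 197.19 / 163.84 = 1.204.

Q̄_A / Q̄_B ≈ 1.20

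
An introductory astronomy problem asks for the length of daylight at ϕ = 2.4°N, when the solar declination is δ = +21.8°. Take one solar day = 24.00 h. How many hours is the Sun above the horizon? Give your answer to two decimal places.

cos h₀ = −tan ϕ · tan δ = −tan(+2.4°) × tan(+21.800°) = -0.0168, so h₀ = 1.5876 rad = 90.96°.
Daylight = 2h₀/(2π) × 24.00 h = (1.5876/π) × 24.00 = 12.13 h.

12.13 h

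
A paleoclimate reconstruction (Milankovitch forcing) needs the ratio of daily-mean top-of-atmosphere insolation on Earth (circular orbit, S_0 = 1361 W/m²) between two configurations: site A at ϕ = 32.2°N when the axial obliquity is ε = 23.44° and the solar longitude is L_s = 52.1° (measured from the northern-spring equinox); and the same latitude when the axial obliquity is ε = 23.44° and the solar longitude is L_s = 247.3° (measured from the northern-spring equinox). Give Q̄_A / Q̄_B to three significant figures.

— Configuration A (ϕ=+32.2°):
Solar declination: sin δ = sin ε · sin L_s = sin 23.44° × sin 52.1° = 0.31389, so δ = +18.294°.
cos h₀ = −tan(+32.2°) tan(+18.294°) = -0.2082, h₀ = 1.7805 rad.
Bracket: h₀ sin ϕ sin δ + cos ϕ cos δ sin h₀ = 1.7805×0.53288×0.31389 + 0.84619×0.94946×0.97809 = 0.297817 + 0.785821 = 1.083638.
Q̄ = (S_0/π) × [bracket] = (1361/π) × 1.083638 = 469.45 W/m².
— Configuration B (ϕ=+32.2°):
Solar declination: sin δ = sin ε · sin L_s = sin 23.44° × sin 247.3° = -0.36698, so δ = -21.529°.
cos h₀ = −tan(+32.2°) tan(-21.529°) = 0.2484, h₀ = 1.3197 rad.
Bracket: h₀ sin ϕ sin δ + cos ϕ cos δ sin h₀ = 1.3197×0.53288×-0.36698 + 0.84619×0.93023×0.96865 = -0.258076 + 0.762474 = 0.504398.
Q̄ = (S_0/π) × [bracket] = (1361/π) × 0.504398 = 218.52 W/m².
Ratio Q̄_A / Q̄_B = 469.45 / 218.52 = 2.148.

Q̄_A / Q̄_B ≈ 2.15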